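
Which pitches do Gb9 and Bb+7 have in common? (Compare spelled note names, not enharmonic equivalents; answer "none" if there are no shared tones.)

Bb Ab

Gb9: Gb Bb Db Fb Ab
Bb+7: Bb D F# Ab
Common to both → Bb, Ab.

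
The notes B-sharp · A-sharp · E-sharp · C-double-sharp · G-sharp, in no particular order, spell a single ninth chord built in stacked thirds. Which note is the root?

Stacking in thirds gives A-sharp – C-double-sharp – E-sharp – G-sharp – B-sharp, so A-sharp is the root — A-sharp dominant ninth.

A-sharp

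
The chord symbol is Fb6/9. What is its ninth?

G♭

Root of Fb6/9 = F♭. The 9th is a major 9th: F♭ up a major 9th → G♭.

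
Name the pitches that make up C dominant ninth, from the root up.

C, E, G, B-flat, D

Root C, quality dominant ninth:
root → C
3rd (major 3rd) → E
5th (perfect 5th) → G
7th (minor 7th) → B-flat
9th (major 9th) → D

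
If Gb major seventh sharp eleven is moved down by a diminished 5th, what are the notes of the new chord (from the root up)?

C, E, G, B, F#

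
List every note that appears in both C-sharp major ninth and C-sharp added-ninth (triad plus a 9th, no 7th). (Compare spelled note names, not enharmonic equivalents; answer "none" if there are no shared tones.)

C-sharp, E-sharp, G-sharp, D-sharp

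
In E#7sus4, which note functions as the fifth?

E#7sus4 is built on E#; its 5th is a perfect 5th above the root.
A fifth above E uses the letter B, and the perfect 5th above E# is B#.

B#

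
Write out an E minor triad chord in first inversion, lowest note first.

G B E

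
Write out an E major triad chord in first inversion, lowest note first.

G-sharp  B  E

In root position, E major triad is E–G-sharp–B.
First inversion puts the third (G-sharp) in the bass.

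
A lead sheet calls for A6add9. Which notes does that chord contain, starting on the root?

A, C#, E, F#, B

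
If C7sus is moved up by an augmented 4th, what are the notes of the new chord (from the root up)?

C up an augmented 4th → F#. New chord: F# dominant seventh suspended fourth.
root → F#
4th (perfect 4th) → B
5th (perfect 5th) → C#
7th (minor 7th) → E

F# B C# E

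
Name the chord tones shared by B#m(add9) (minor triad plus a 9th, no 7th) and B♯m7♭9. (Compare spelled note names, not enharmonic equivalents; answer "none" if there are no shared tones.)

B#m(add9): B♯ D♯ F𝄪 C𝄪
B♯m7♭9: B♯ D♯ F𝄪 A♯ C♯
Common to both → B♯, D♯, F𝄪.

B♯  D♯  F𝄪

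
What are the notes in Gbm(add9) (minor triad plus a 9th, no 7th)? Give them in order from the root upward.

Gbm(add9): minor added-ninth on Gb.
Gb — root
Bbb — minor 3rd
Db — perfect 5th
Ab — major 9th

Gb, Bbb, Db, Ab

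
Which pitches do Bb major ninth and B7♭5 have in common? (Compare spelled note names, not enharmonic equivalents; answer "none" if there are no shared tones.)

F, A

Bb major ninth = B♭, D, F, A, C.
B7♭5 = B, D♯, F, A.
Shared: F, A.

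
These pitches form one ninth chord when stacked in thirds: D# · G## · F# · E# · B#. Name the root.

Stacking in thirds gives E# – G## – B# – D# – F#, so E# is the root — E# dominant seventh flat nine.

E#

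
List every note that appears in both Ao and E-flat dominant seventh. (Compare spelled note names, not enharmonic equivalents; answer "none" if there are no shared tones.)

Ao: A C Eb
E-flat dominant seventh: Eb G Bb Db
Common to both → Eb.

Eb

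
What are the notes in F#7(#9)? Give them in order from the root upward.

F#7(#9): dominant seventh sharp nine on F#.
Root: F#
Major 3rd (3rd): A#
Perfect 5th (5th): C#
Minor 7th (7th): E
Augmented 9th (9th): G##

F# A# C# E G##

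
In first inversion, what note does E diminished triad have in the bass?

G

E diminished triad in root position is E–G–Bb.
First inversion places the third in the bass, which is G.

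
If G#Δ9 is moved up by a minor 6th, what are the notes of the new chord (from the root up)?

E, G#, B, D#, F#

G# up a minor 6th → E. New chord: E major ninth.
Root: E
Major 3rd (3rd): G#
Perfect 5th (5th): B
Major 7th (7th): D#
Major 9th (9th): F#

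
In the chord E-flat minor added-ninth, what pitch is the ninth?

F

Root of E-flat minor added-ninth = Eb. The 9th is a major 9th: Eb up a major 9th → F.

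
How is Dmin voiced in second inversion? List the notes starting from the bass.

A D F

Dmin = D–F–A; second inversion → fifth (A) lowest.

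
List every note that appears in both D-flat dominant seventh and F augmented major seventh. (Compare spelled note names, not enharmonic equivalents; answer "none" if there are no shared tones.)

F

D-flat dominant seventh: D-flat F A-flat C-flat
F augmented major seventh: F A C-sharp E
Common to both → F.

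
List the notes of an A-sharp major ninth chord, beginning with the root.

A# – C## – E# – G## – B#

Root A#, quality major ninth:
- root: A#
- major 3rd: C##
- perfect 5th: E#
- major 7th: G##
- major 9th: B#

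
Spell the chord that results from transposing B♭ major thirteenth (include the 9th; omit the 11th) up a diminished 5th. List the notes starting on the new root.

B-flat up a diminished 5th → F-flat. New chord: F-flat major thirteenth.
F-flat — root
A-flat — major 3rd
C-flat — perfect 5th
E-flat — major 7th
G-flat — major 9th
D-flat — major 13th

F-flat, A-flat, C-flat, E-flat, G-flat, D-flat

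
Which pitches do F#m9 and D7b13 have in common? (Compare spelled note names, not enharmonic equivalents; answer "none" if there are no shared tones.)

F♯  A

F#m9: F♯ A C♯ E G♯
D7b13: D F♯ A C B♭
Common to both → F♯, A.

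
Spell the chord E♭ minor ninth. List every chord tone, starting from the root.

E-flat – G-flat – B-flat – D-flat – F

Root E-flat, quality minor ninth:
E-flat — root
G-flat — minor 3rd
B-flat — perfect 5th
D-flat — minor 7th
F — major 9th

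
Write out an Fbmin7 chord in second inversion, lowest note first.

In root position, Fbmin7 is F♭–A𝄫–C♭–E𝄫.
Second inversion puts the fifth (C♭) in the bass.

C♭  E𝄫  F♭  A𝄫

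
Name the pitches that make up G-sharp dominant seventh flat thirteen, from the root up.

G-sharp B-sharp D-sharp F-sharp E

G-sharp dominant seventh flat thirteen is a dominant seventh flat thirteen built on G-sharp.
G-sharp — root
B-sharp — major 3rd
D-sharp — perfect 5th
F-sharp — minor 7th
E — minor 13th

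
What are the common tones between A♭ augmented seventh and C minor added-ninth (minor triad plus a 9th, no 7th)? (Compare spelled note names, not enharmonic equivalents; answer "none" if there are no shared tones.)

A♭ augmented seventh = A-flat, C, E, G-flat.
C minor added-ninth = C, E-flat, G, D.
Shared: C.

C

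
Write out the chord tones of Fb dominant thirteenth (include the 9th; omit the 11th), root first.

Fb dominant thirteenth: dominant thirteenth on Fb.
- root: Fb
- major 3rd: Ab
- perfect 5th: Cb
- minor 7th: Ebb
- major 9th: Gb
- major 13th: Db

Fb, Ab, Cb, Ebb, Gb, Db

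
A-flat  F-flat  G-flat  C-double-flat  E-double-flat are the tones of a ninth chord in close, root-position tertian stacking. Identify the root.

F-flat

Stacking in thirds gives F-flat – A-flat – C-double-flat – E-double-flat – G-flat, so F-flat is the root — F-flat dominant ninth flat five.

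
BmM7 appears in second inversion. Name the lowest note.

F#

BmM7 in root position is B–D–F#–A#.
Second inversion places the fifth in the bass, which is F#.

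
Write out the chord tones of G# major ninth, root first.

Root G#, quality major ninth:
Root: G#
Major 3rd (3rd): B#
Perfect 5th (5th): D#
Major 7th (7th): F##
Major 9th (9th): A#

G# B# D# F## A#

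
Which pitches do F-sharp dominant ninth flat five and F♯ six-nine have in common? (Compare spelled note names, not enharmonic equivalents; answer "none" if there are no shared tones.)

F-sharp dominant ninth flat five: F# A# C E G#
F♯ six-nine: F# A# C# D# G#
Common to both → F#, A#, G#.

F#  A#  G#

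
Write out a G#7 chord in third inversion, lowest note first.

In root position, G#7 is G#–B#–D#–F#.
Third inversion puts the seventh (F#) in the bass.

F# G# B# D#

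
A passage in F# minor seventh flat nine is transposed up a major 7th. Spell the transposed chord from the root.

A major 7th up from F-sharp is E-sharp, so the new chord is E-sharp minor seventh flat nine.
E-sharp — root
G-sharp — minor 3rd
B-sharp — perfect 5th
D-sharp — minor 7th
F-sharp — minor 9th

E-sharp G-sharp B-sharp D-sharp F-sharp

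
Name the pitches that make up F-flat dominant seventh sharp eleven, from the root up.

F-flat – A-flat – C-flat – E-double-flat – B-flat

F-flat dominant seventh sharp eleven: dominant seventh sharp eleven on F-flat.
F-flat — root
A-flat — major 3rd
C-flat — perfect 5th
E-double-flat — minor 7th
B-flat — augmented 11th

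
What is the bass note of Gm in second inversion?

Gm = G–Bb–D. Second inversion → fifth in the bass = D.

D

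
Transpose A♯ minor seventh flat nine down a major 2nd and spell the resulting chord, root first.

G-sharp B D-sharp F-sharp A

Transposed root: A-sharp → G-sharp (major 2nd down). So we spell G-sharp minor seventh flat nine:
Root: G-sharp
Minor 3rd (3rd): B
Perfect 5th (5th): D-sharp
Minor 7th (7th): F-sharp
Minor 9th (9th): A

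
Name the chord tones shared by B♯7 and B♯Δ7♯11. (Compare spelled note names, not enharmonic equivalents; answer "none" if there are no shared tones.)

B♯7 = B#, D##, F##, A#.
B♯Δ7♯11 = B#, D##, F##, A##, E##.
Shared: B#, D##, F##.

B# – D## – F##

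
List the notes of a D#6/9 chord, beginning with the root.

D# F## A# B# E#

D#6/9 is a six-nine built on D#.
Root: D#
Major 3rd (3rd): F##
Perfect 5th (5th): A#
Major 6th (6th): B#
Major 9th (9th): E#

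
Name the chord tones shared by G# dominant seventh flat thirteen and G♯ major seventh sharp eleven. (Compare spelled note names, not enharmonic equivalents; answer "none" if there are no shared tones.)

G-sharp – B-sharp – D-sharp

G# dominant seventh flat thirteen = G-sharp, B-sharp, D-sharp, F-sharp, E.
G♯ major seventh sharp eleven = G-sharp, B-sharp, D-sharp, F-double-sharp, C-double-sharp.
Shared: G-sharp, B-sharp, D-sharp.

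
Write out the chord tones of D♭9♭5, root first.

D♭9♭5 is a dominant ninth flat five built on Db.
Root: Db
Major 3rd (3rd): F
Diminished 5th (5th): Abb
Minor 7th (7th): Cb
Major 9th (9th): Eb

Db F Abb Cb Eb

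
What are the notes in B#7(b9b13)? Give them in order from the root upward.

Root B#, quality dominant seventh flat nine flat thirteen:
B# — root
D## — major 3rd
F## — perfect 5th
A# — minor 7th
C# — minor 9th
G# — minor 13th

B# D## F## A# C# G#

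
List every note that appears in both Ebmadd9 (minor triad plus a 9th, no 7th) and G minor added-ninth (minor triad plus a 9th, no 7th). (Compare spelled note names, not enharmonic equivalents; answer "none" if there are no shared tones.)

Bb

Ebmadd9 = Eb, Gb, Bb, F.
G minor added-ninth = G, Bb, D, A.
Shared: Bb.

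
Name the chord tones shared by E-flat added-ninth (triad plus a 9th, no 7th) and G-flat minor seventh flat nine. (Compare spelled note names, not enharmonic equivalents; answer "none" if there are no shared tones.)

none

E-flat added-ninth: Eb G Bb F
G-flat minor seventh flat nine: Gb Bbb Db Fb Abb
Common to both → none.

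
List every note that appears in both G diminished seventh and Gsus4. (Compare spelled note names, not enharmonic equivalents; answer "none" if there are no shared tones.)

G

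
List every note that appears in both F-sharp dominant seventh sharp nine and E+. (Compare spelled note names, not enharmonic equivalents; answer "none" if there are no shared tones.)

E

F-sharp dominant seventh sharp nine: F# A# C# E G##
E+: E G# B#
Common to both → E.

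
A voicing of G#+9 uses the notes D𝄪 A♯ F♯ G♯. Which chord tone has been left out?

G#+9 = G♯, B♯, D𝄪, F♯, A♯. The voicing lacks the 3rd (major 3rd), B♯.

B♯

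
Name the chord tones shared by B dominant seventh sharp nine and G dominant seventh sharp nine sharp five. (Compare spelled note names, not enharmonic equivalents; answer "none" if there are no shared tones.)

B D#

B dominant seventh sharp nine: B D# F# A C##
G dominant seventh sharp nine sharp five: G B D# F A#
Common to both → B, D#.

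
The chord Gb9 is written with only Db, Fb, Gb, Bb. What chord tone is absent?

The full Gb9 chord is Gb, Bb, Db, Fb, Ab.
Comparing with the voicing, the major 9th (9th) — Ab — is absent.

Ab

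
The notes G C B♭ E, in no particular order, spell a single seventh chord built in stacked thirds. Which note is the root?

C

Arranged so that each adjacent pair is a third by letter name: C – E – G – B♭.
The bottom of that stack, C, is the root (this is C dominant seventh).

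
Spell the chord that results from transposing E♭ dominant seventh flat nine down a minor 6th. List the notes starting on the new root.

A minor 6th down from Eb is G, so the new chord is G dominant seventh flat nine.
Root: G
Major 3rd (3rd): B
Perfect 5th (5th): D
Minor 7th (7th): F
Minor 9th (9th): Ab

G – B – D – F – Ab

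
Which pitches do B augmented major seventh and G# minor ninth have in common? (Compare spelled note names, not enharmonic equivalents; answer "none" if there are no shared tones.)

B  D-sharp  A-sharp

B augmented major seventh: B D-sharp F-double-sharp A-sharp
G# minor ninth: G-sharp B D-sharp F-sharp A-sharp
Common to both → B, D-sharp, A-sharp.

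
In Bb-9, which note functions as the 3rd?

Db

Root of Bb-9 = Bb. The 3rd is a minor 3rd: Bb up a minor 3rd → Db.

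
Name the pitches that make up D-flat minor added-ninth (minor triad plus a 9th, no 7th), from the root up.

D-flat minor added-ninth is a minor added-ninth built on D-flat.
- root: D-flat
- minor 3rd: F-flat
- perfect 5th: A-flat
- major 9th: E-flat

D-flat – F-flat – A-flat – E-flat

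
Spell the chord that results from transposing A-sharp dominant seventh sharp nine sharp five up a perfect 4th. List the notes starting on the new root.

D♯, F𝄪, A𝄪, C♯, E𝄪

A♯ up a perfect 4th → D♯. New chord: D♯ dominant seventh sharp nine sharp five.
root → D♯
3rd (major 3rd) → F𝄪
5th (augmented 5th) → A𝄪
7th (minor 7th) → C♯
9th (augmented 9th) → E𝄪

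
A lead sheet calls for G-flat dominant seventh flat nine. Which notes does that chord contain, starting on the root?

G-flat, B-flat, D-flat, F-flat, A-double-flat

G-flat dominant seventh flat nine: dominant seventh flat nine on G-flat.
G-flat — root
B-flat — major 3rd
D-flat — perfect 5th
F-flat — minor 7th
A-double-flat — minor 9th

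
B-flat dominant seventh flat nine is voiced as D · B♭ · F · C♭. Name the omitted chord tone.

A♭

The full B-flat dominant seventh flat nine chord is B♭, D, F, A♭, C♭.
Comparing with the voicing, the minor 7th (7th) — A♭ — is absent.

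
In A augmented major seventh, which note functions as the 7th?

G-sharp

Root of A augmented major seventh = A. The 7th is a major 7th: A up a major 7th → G-sharp.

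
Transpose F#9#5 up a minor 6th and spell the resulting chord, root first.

D – F# – A# – C – E

F# up a minor 6th → D. New chord: D dominant ninth sharp five.
- root: D
- major 3rd: F#
- augmented 5th: A#
- minor 7th: C
- major 9th: E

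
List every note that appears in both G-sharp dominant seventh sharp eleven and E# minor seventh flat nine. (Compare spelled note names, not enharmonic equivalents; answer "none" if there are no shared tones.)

G-sharp dominant seventh sharp eleven = G-sharp, B-sharp, D-sharp, F-sharp, C-double-sharp.
E# minor seventh flat nine = E-sharp, G-sharp, B-sharp, D-sharp, F-sharp.
Shared: G-sharp, B-sharp, D-sharp, F-sharp.

G-sharp, B-sharp, D-sharp, F-sharp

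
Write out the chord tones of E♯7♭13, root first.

E♯7♭13 is a dominant seventh flat thirteen built on E#.
Root: E#
Major 3rd (3rd): G##
Perfect 5th (5th): B#
Minor 7th (7th): D#
Minor 13th (13th): C#

E# – G## – B# – D# – C#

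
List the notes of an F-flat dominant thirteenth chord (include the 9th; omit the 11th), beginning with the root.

F-flat dominant thirteenth: dominant thirteenth on F-flat.
- root: F-flat
- major 3rd: A-flat
- perfect 5th: C-flat
- minor 7th: E-double-flat
- major 9th: G-flat
- major 13th: D-flat

F-flat, A-flat, C-flat, E-double-flat, G-flat, D-flat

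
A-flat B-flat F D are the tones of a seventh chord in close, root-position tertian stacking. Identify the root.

B-flat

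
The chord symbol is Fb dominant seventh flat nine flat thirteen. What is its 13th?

Dbb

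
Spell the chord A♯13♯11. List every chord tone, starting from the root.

A♯13♯11 is a dominant thirteenth sharp eleven built on A#.
A# — root
C## — major 3rd
E# — perfect 5th
G# — minor 7th
B# — major 9th
D## — augmented 11th
F## — major 13th

A# – C## – E# – G# – B# – D## – F##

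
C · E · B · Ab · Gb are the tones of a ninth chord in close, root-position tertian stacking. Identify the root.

Ab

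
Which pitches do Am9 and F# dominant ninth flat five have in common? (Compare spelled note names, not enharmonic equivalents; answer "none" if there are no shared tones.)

C  E

Am9: A C E G B
F# dominant ninth flat five: F# A# C E G#
Common to both → C, E.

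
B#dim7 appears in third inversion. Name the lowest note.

A

B#dim7 = B#–D#–F#–A. Third inversion → seventh in the bass = A.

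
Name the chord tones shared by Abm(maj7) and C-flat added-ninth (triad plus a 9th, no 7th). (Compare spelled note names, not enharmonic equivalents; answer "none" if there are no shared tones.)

Cb – Eb

Abm(maj7): Ab Cb Eb G
C-flat added-ninth: Cb Eb Gb Db
Common to both → Cb, Eb.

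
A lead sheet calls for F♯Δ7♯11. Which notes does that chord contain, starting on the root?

F# A# C# E# B#

F♯Δ7♯11 is a major seventh sharp eleven built on F#.
root → F#
3rd (major 3rd) → A#
5th (perfect 5th) → C#
7th (major 7th) → E#
11th (augmented 11th) → B#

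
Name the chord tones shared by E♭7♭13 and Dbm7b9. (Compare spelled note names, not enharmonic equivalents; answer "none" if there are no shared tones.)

E♭7♭13: Eb G Bb Db Cb
Dbm7b9: Db Fb Ab Cb Ebb
Common to both → Db, Cb.

Db  Cb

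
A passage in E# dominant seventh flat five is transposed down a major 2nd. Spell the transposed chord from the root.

E-sharp down a major 2nd → D-sharp. New chord: D-sharp dominant seventh flat five.
root → D-sharp
3rd (major 3rd) → F-double-sharp
5th (diminished 5th) → A
7th (minor 7th) → C-sharp

D-sharp, F-double-sharp, A, C-sharp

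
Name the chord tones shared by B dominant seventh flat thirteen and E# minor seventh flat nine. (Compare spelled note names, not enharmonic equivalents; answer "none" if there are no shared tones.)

B dominant seventh flat thirteen = B, D#, F#, A, G.
E# minor seventh flat nine = E#, G#, B#, D#, F#.
Shared: D#, F#.

D# – F#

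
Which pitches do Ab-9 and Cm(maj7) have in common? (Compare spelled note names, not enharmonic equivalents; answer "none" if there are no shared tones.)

E♭

Ab-9: A♭ C♭ E♭ G♭ B♭
Cm(maj7): C E♭ G B
Common to both → E♭.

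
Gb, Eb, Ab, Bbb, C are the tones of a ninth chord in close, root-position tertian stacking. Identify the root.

Arranged so that each adjacent pair is a third by letter name: Ab – C – Eb – Gb – Bbb.
The bottom of that stack, Ab, is the root (this is Ab dominant seventh flat nine).

Ab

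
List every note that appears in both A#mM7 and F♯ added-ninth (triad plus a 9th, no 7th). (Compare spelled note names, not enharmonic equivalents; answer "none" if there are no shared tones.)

A♯  C♯

A#mM7: A♯ C♯ E♯ G𝄪
F♯ added-ninth: F♯ A♯ C♯ G♯
Common to both → A♯, C♯.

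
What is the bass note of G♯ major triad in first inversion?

G♯ major triad = G#–B#–D#. First inversion → third in the bass = B#.

B#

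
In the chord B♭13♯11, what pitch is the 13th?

Root of B♭13♯11 = Bb. The 13th is a major 13th: Bb up a major 13th → G.

G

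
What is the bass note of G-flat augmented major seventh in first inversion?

G-flat augmented major seventh in root position is G-flat–B-flat–D–F.
First inversion places the third in the bass, which is B-flat.

B-flat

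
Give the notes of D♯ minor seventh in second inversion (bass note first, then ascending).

A♯, C♯, D♯, F♯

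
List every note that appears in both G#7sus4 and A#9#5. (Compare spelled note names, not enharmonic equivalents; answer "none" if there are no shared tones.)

G#7sus4 = G#, C#, D#, F#.
A#9#5 = A#, C##, E##, G#, B#.
Shared: G#.

G#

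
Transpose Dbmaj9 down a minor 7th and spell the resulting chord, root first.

Eb G Bb D F

A minor 7th down from Db is Eb, so the new chord is Eb major ninth.
- root: Eb
- major 3rd: G
- perfect 5th: Bb
- major 7th: D
- major 9th: F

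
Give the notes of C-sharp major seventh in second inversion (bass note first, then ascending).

G#, B#, C#, E#

C-sharp major seventh = C#–E#–G#–B#; second inversion → fifth (G#) lowest.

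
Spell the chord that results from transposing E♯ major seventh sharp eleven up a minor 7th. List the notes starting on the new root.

A minor 7th up from E# is D#, so the new chord is D# major seventh sharp eleven.
- root: D#
- major 3rd: F##
- perfect 5th: A#
- major 7th: C##
- augmented 11th: G##

D# F## A# C## G##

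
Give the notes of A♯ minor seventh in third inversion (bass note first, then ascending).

G# – A# – C# – E#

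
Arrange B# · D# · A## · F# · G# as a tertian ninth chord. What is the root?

Stacking in thirds gives G# – B# – D# – F# – A##, so G# is the root — G# dominant seventh sharp nine.

G#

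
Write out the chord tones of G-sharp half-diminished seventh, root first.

G-sharp – B – D – F-sharp

Root G-sharp, quality half-diminished seventh:
- root: G-sharp
- minor 3rd: B
- diminished 5th: D
- minor 7th: F-sharp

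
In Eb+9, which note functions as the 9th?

F

Root of Eb+9 = Eb. The 9th is a major 9th: Eb up a major 9th → F.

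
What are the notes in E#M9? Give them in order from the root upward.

E# G## B# D## F##

E#M9: major ninth on E#.
root → E#
3rd (major 3rd) → G##
5th (perfect 5th) → B#
7th (major 7th) → D##
9th (major 9th) → F##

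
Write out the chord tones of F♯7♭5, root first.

F♯, A♯, C, E

F♯7♭5: dominant seventh flat five on F♯.
root → F♯
3rd (major 3rd) → A♯
5th (diminished 5th) → C
7th (minor 7th) → E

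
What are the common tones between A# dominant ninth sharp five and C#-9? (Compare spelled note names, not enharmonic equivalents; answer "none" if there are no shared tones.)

G#

A# dominant ninth sharp five: A# C## E## G# B#
C#-9: C# E G# B D#
Common to both → G#.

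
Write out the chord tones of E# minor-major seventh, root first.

E-sharp, G-sharp, B-sharp, D-double-sharp

Root E-sharp, quality minor-major seventh:
E-sharp — root
G-sharp — minor 3rd
B-sharp — perfect 5th
D-double-sharp — major 7th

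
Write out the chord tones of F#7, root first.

Root F♯, quality dominant seventh:
- root: F♯
- major 3rd: A♯
- perfect 5th: C♯
- minor 7th: E

F♯ A♯ C♯ E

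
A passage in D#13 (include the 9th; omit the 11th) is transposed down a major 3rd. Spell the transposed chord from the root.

B  D#  F#  A  C#  G#

Transposed root: D# → B (major 3rd down). So we spell B dominant thirteenth:
root → B
3rd (major 3rd) → D#
5th (perfect 5th) → F#
7th (minor 7th) → A
9th (major 9th) → C#
13th (major 13th) → G#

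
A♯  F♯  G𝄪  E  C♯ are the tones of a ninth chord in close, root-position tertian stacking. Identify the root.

F♯

Stacking in thirds gives F♯ – A♯ – C♯ – E – G𝄪, so F♯ is the root — F♯ dominant seventh sharp nine.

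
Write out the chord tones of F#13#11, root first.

F#13#11: dominant thirteenth sharp eleven on F♯.
- root: F♯
- major 3rd: A♯
- perfect 5th: C♯
- minor 7th: E
- major 9th: G♯
- augmented 11th: B♯
- major 13th: D♯

F♯  A♯  C♯  E  G♯  B♯  D♯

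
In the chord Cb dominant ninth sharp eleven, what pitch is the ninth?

Cb dominant ninth sharp eleven is built on C-flat; its 9th is a major 9th above the root.
A second above C uses the letter D, and the major 9th above C-flat is D-flat.

D-flat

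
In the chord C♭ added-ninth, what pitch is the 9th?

C♭ added-ninth is built on Cb; its 9th is a major 9th above the root.
A second above C uses the letter D, and the major 9th above Cb is Db.

Db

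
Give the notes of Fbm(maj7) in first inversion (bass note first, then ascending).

Abb, Cb, Eb, Fb

In root position, Fbm(maj7) is Fb–Abb–Cb–Eb.
First inversion puts the third (Abb) in the bass.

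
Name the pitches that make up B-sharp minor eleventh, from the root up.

B-sharp minor eleventh: minor eleventh on B-sharp.
Root: B-sharp
Minor 3rd (3rd): D-sharp
Perfect 5th (5th): F-double-sharp
Minor 7th (7th): A-sharp
Major 9th (9th): C-double-sharp
Perfect 11th (11th): E-sharp

B-sharp  D-sharp  F-double-sharp  A-sharp  C-double-sharp  E-sharp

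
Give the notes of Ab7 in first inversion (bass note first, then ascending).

C  Eb  Gb  Ab

In root position, Ab7 is Ab–C–Eb–Gb.
First inversion puts the third (C) in the bass.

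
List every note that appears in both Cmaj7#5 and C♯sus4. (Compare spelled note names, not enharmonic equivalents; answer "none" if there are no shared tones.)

Cmaj7#5: C E G# B
C♯sus4: C# F# G#
Common to both → G#.

G#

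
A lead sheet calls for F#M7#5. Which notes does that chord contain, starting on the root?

F♯  A♯  C𝄪  E♯

F#M7#5 is an augmented major seventh built on F♯.
F♯ — root
A♯ — major 3rd
C𝄪 — augmented 5th
E♯ — major 7th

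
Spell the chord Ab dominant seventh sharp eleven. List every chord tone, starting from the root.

Root A-flat, quality dominant seventh sharp eleven:
Root: A-flat
Major 3rd (3rd): C
Perfect 5th (5th): E-flat
Minor 7th (7th): G-flat
Augmented 11th (11th): D

A-flat – C – E-flat – G-flat – D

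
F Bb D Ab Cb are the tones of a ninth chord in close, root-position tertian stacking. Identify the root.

Arranged so that each adjacent pair is a third by letter name: Bb – D – F – Ab – Cb.
The bottom of that stack, Bb, is the root (this is Bb dominant seventh flat nine).

Bb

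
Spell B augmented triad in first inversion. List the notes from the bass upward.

In root position, B augmented triad is B–D♯–F𝄪.
First inversion puts the third (D♯) in the bass.

D♯, F𝄪, B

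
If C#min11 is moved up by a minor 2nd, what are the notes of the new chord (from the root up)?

Transposed root: C♯ → D (minor 2nd up). So we spell D minor eleventh:
Root: D
Minor 3rd (3rd): F
Perfect 5th (5th): A
Minor 7th (7th): C
Major 9th (9th): E
Perfect 11th (11th): G

D F A C E G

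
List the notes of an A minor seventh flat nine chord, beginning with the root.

A – C – E – G – B♭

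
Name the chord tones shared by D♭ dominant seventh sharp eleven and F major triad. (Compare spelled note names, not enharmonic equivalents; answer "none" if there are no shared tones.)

F

D♭ dominant seventh sharp eleven = D-flat, F, A-flat, C-flat, G.
F major triad = F, A, C.
Shared: F.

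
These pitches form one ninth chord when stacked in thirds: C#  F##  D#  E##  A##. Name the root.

D#

Stacking in thirds gives D# – F## – A## – C# – E##, so D# is the root — D# dominant seventh sharp nine sharp five.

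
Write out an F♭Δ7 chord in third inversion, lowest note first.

In root position, F♭Δ7 is F♭–A♭–C♭–E♭.
Third inversion puts the seventh (E♭) in the bass.

E♭  F♭  A♭  C♭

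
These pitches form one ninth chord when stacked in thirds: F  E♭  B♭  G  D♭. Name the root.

Arranged so that each adjacent pair is a third by letter name: E♭ – G – B♭ – D♭ – F.
The bottom of that stack, E♭, is the root (this is E♭ dominant ninth).

E♭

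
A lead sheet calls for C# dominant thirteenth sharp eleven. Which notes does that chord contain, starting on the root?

C-sharp, E-sharp, G-sharp, B, D-sharp, F-double-sharp, A-sharp

C# dominant thirteenth sharp eleven: dominant thirteenth sharp eleven on C-sharp.
Root: C-sharp
Major 3rd (3rd): E-sharp
Perfect 5th (5th): G-sharp
Minor 7th (7th): B
Major 9th (9th): D-sharp
Augmented 11th (11th): F-double-sharp
Major 13th (13th): A-sharp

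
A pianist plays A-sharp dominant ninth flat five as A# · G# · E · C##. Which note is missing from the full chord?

A-sharp dominant ninth flat five = A#, C##, E, G#, B#. The voicing lacks the 9th (major 9th), B#.

B#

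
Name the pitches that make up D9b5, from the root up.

D – F# – Ab – C – E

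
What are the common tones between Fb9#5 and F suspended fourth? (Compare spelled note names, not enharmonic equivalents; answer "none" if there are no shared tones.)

Fb9#5 = F♭, A♭, C, E𝄫, G♭.
F suspended fourth = F, B♭, C.
Shared: C.

C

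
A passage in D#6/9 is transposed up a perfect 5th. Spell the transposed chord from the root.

Transposed root: D# → A# (perfect 5th up). So we spell A# six-nine:
- root: A#
- major 3rd: C##
- perfect 5th: E#
- major 6th: F##
- major 9th: B#

A#, C##, E#, F##, B#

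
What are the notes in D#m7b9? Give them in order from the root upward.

D♯  F♯  A♯  C♯  E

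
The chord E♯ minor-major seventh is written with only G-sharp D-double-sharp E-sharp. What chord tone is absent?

The full E♯ minor-major seventh chord is E-sharp, G-sharp, B-sharp, D-double-sharp.
Comparing with the voicing, the perfect 5th (5th) — B-sharp — is absent.

B-sharp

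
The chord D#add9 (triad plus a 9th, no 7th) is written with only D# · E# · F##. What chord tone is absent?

A#

The full D#add9 chord is D#, F##, A#, E#.
Comparing with the voicing, the perfect 5th (5th) — A# — is absent.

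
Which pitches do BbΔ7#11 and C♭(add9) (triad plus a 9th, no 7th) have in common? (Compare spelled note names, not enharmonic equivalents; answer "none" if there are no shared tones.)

none

BbΔ7#11: B♭ D F A E
C♭(add9): C♭ E♭ G♭ D♭
Common to both → none.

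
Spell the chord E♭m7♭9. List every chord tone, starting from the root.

Root E♭, quality minor seventh flat nine:
Root: E♭
Minor 3rd (3rd): G♭
Perfect 5th (5th): B♭
Minor 7th (7th): D♭
Minor 9th (9th): F♭

E♭, G♭, B♭, D♭, F♭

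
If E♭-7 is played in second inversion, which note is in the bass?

Bb

E♭-7 in root position is Eb–Gb–Bb–Db.
Second inversion places the fifth in the bass, which is Bb.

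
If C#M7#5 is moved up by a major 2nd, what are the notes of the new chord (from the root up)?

C# up a major 2nd → D#. New chord: D# augmented major seventh.
root → D#
3rd (major 3rd) → F##
5th (augmented 5th) → A##
7th (major 7th) → C##

D# – F## – A## – C##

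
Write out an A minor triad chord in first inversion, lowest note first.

C, E, A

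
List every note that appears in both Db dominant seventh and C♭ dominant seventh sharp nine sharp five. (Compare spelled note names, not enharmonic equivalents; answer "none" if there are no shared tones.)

Db dominant seventh: D-flat F A-flat C-flat
C♭ dominant seventh sharp nine sharp five: C-flat E-flat G B-double-flat D
Common to both → C-flat.

C-flat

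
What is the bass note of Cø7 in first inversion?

Eb

Cø7 in root position is C–Eb–Gb–Bb.
First inversion places the third in the bass, which is Eb.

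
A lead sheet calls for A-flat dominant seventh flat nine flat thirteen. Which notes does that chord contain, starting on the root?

A♭ C E♭ G♭ B𝄫 F♭

A-flat dominant seventh flat nine flat thirteen is a dominant seventh flat nine flat thirteen built on A♭.
- root: A♭
- major 3rd: C
- perfect 5th: E♭
- minor 7th: G♭
- minor 9th: B𝄫
- minor 13th: F♭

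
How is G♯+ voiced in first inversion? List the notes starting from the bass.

G♯+ = G#–B#–D##; first inversion → third (B#) lowest.

B# – D## – G#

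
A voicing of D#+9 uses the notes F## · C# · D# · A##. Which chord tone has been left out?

E#

D#+9 = D#, F##, A##, C#, E#. The voicing lacks the 9th (major 9th), E#.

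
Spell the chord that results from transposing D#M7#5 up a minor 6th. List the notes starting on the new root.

B – D# – F## – A#

Transposed root: D# → B (minor 6th up). So we spell B augmented major seventh:
root → B
3rd (major 3rd) → D#
5th (augmented 5th) → F##
7th (major 7th) → A#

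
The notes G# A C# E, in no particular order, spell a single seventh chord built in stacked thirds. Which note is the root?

Arranged so that each adjacent pair is a third by letter name: A – C# – E – G#.
The bottom of that stack, A, is the root (this is A major seventh).

A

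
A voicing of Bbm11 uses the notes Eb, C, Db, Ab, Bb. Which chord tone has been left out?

The full Bbm11 chord is Bb, Db, F, Ab, C, Eb.
Comparing with the voicing, the perfect 5th (5th) — F — is absent.

F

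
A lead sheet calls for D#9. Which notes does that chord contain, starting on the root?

D# – F## – A# – C# – E#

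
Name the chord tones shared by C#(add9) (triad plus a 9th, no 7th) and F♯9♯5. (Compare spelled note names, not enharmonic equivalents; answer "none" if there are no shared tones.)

C#(add9) = C#, E#, G#, D#.
F♯9♯5 = F#, A#, C##, E, G#.
Shared: G#.

G#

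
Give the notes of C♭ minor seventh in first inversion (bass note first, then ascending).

E-double-flat, G-flat, B-double-flat, C-flat

C♭ minor seventh = C-flat–E-double-flat–G-flat–B-double-flat; first inversion → third (E-double-flat) lowest.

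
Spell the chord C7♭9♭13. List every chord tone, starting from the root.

C7♭9♭13: dominant seventh flat nine flat thirteen on C.
- root: C
- major 3rd: E
- perfect 5th: G
- minor 7th: Bb
- minor 9th: Db
- minor 13th: Ab

C – E – G – Bb – Db – Ab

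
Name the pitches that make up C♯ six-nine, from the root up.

C-sharp  E-sharp  G-sharp  A-sharp  D-sharp

C♯ six-nine: six-nine on C-sharp.
C-sharp — root
E-sharp — major 3rd
G-sharp — perfect 5th
A-sharp — major 6th
D-sharp — major 9th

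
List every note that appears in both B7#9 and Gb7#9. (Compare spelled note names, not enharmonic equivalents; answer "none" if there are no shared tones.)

A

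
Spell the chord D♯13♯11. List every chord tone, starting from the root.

D♯, F𝄪, A♯, C♯, E♯, G𝄪, B♯

Root D♯, quality dominant thirteenth sharp eleven:
D♯ — root
F𝄪 — major 3rd
A♯ — perfect 5th
C♯ — minor 7th
E♯ — major 9th
G𝄪 — augmented 11th
B♯ — major 13th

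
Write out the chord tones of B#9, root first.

Root B#, quality dominant ninth:
root → B#
3rd (major 3rd) → D##
5th (perfect 5th) → F##
7th (minor 7th) → A#
9th (major 9th) → C##

B# – D## – F## – A# – C##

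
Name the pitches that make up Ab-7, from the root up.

Ab-7: minor seventh on Ab.
- root: Ab
- minor 3rd: Cb
- perfect 5th: Eb
- minor 7th: Gb

Ab, Cb, Eb, Gb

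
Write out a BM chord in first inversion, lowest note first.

D#, F#, B

BM = B–D#–F#; first inversion → third (D#) lowest.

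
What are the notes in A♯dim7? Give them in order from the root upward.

A# C# E G

A♯dim7: diminished seventh on A#.
root → A#
3rd (minor 3rd) → C#
5th (diminished 5th) → E
7th (diminished 7th) → G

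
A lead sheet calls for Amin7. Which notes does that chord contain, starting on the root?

A, C, E, G

Amin7: minor seventh on A.
- root: A
- minor 3rd: C
- perfect 5th: E
- minor 7th: G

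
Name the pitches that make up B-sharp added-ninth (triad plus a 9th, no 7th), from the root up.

B# D## F## C##

B-sharp added-ninth is an added-ninth built on B#.
root → B#
3rd (major 3rd) → D##
5th (perfect 5th) → F##
9th (major 9th) → C##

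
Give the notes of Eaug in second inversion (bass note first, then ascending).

B♯, E, G♯

In root position, Eaug is E–G♯–B♯.
Second inversion puts the fifth (B♯) in the bass.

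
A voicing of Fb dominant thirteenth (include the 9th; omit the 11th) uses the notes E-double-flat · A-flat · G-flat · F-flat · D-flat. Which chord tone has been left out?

C-flat

Fb dominant thirteenth = F-flat, A-flat, C-flat, E-double-flat, G-flat, D-flat. The voicing lacks the 5th (perfect 5th), C-flat.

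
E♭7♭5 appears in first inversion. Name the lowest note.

G

E♭7♭5 in root position is Eb–G–Bbb–Db.
First inversion places the third in the bass, which is G.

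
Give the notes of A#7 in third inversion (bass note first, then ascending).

G#  A#  C##  E#

In root position, A#7 is A#–C##–E#–G#.
Third inversion puts the seventh (G#) in the bass.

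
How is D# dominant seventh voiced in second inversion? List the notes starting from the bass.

A-sharp – C-sharp – D-sharp – F-double-sharp

In root position, D# dominant seventh is D-sharp–F-double-sharp–A-sharp–C-sharp.
Second inversion puts the fifth (A-sharp) in the bass.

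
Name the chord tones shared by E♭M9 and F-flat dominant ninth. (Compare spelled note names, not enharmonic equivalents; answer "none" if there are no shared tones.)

none

E♭M9: Eb G Bb D F
F-flat dominant ninth: Fb Ab Cb Ebb Gb
Common to both → none.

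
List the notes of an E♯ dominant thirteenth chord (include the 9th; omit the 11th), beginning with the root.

E#  G##  B#  D#  F##  C##

Root E#, quality dominant thirteenth:
- root: E#
- major 3rd: G##
- perfect 5th: B#
- minor 7th: D#
- major 9th: F##
- major 13th: C##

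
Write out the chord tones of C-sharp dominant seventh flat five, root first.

Root C-sharp, quality dominant seventh flat five:
Root: C-sharp
Major 3rd (3rd): E-sharp
Diminished 5th (5th): G
Minor 7th (7th): B

C-sharp, E-sharp, G, B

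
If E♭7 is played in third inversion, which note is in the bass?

D♭

E♭7 in root position is E♭–G–B♭–D♭.
Third inversion places the seventh in the bass, which is D♭.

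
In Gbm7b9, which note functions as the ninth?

A𝄫

Gbm7b9 is built on G♭; its 9th is a minor 9th above the root.
A second above G uses the letter A, and the minor 9th above G♭ is A𝄫.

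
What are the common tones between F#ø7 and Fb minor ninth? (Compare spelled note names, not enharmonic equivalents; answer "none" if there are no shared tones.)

F#ø7: F# A C E
Fb minor ninth: Fb Abb Cb Ebb Gb
Common to both → none.

none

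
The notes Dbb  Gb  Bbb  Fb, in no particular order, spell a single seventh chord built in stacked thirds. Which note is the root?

Arranged so that each adjacent pair is a third by letter name: Gb – Bbb – Dbb – Fb.
The bottom of that stack, Gb, is the root (this is Gb half-diminished seventh).

Gb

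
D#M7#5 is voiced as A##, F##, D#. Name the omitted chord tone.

C##

D#M7#5 = D#, F##, A##, C##. The voicing lacks the 7th (major 7th), C##.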